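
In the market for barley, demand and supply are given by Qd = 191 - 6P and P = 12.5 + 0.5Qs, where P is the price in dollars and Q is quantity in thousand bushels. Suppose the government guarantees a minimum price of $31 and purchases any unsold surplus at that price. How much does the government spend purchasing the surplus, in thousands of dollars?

Rearranging supply gives Qs = 2P - 25. Equilibrium: 191 - 6P = 2P - 25, so 216 = 8P and P* = 27, Q* = 29.
Since 31 > 27, the floor is binding.
At P = 31: Qd = 191 - 6·31 = 5 and Qs = 2·31 - 25 = 37.
Surplus = Qs - Qd = 32.
Government expenditure = surplus × support price = 32 × 31 = 992.

992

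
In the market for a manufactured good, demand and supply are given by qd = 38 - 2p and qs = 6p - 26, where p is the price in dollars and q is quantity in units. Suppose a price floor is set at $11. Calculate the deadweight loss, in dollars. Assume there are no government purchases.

In a free market, 38 - 2p = 6p - 26 gives the equilibrium p* = 8, q* = 22.
The floor of 11 is above the equilibrium price 8, so it binds.
At p = 11: qd = 38 - 2·11 = 16 and qs = 6·11 - 26 = 40.
Quantity traded falls to 16. At q = 16 the demand price is (38 - 16)/2 = 11 and the supply price is (26 + 16)/6 = 7.
Deadweight loss = ½ · (11 - 7) · (22 - 16) = ½ · 4 · 6 = 12.

12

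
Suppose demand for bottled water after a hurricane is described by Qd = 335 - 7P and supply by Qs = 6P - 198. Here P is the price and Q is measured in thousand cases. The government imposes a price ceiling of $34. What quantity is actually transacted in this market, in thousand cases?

Without the control the market clears where 335 - 7P = 6P - 198, i.e. P* = 41 and Q* = 48.
The ceiling of 34 is below the equilibrium price 41, so it binds.
At P = 34: Qd = 335 - 7·34 = 97 and Qs = 6·34 - 198 = 6.
The quantity actually transacted is the short side, supply: 6.

6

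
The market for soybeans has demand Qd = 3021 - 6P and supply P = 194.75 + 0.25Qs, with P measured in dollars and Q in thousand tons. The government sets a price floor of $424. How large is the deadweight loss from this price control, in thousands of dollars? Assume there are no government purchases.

14520

Rearranging supply gives Qs = 4P - 779. Without the control the market clears where 3021 - 6P = 4P - 779, i.e. P* = 380 and Q* = 741.
The floor of 424 is above the equilibrium price 380, so it binds.
At P = 424: Qd = 3021 - 6·424 = 477 and Qs = 4·424 - 779 = 917.
Quantity traded falls to 477. At Q = 477 the demand price is (3021 - 477)/6 = 424 and the supply price is (779 + 477)/4 = 314.
Deadweight loss = ½ · (424 - 314) · (741 - 477) = ½ · 110 · 264 = 14520.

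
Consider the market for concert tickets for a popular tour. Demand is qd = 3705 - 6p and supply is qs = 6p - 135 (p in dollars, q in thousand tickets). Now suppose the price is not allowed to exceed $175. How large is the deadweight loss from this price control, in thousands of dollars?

126150

Setting quantity demanded equal to quantity supplied, 3705 - 6p = 6p - 135, gives p* = 320 and q* = 1785.
Since 175 < 320, the ceiling is binding.
At p = 175: qd = 3705 - 6·175 = 2655 and qs = 6·175 - 135 = 915.
Quantity traded falls to 915. At q = 915 the demand price is (3705 - 915)/6 = 465 and the supply price is (135 + 915)/6 = 175.
Deadweight loss = ½ · (465 - 175) · (1785 - 915) = ½ · 290 · 870 = 126150.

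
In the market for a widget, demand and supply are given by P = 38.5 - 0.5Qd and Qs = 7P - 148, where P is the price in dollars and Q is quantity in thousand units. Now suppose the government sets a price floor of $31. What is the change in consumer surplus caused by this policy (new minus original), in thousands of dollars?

-126

Rearranging demand gives Qd = 77 - 2P. Setting quantity demanded equal to quantity supplied, 77 - 2P = 7P - 148, gives P* = 25 and Q* = 27.
Since 31 > 25, the floor is binding.
At P = 31: Qd = 77 - 2·31 = 15 and Qs = 7·31 - 148 = 69.
Consumer surplus without the control is ½ · (38.5 - 25) · 27 = 182.25.
With the floor, consumers buy 15 units at 31, so CS = ½ · (38.5 - 31) · 15 = 56.25.
Change in consumer surplus = 56.25 - 182.25 = -126.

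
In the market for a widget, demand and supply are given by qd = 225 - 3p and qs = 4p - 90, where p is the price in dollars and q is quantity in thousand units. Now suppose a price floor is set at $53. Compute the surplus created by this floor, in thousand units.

Equilibrium: 225 - 3p = 4p - 90, so 315 = 7p and p* = 45, q* = 90.
Because the floor (53) lies above the market-clearing price, it is binding.
At p = 53: qd = 225 - 3·53 = 66 and qs = 4·53 - 90 = 122.
Surplus = qs - qd = 122 - 66 = 56.

56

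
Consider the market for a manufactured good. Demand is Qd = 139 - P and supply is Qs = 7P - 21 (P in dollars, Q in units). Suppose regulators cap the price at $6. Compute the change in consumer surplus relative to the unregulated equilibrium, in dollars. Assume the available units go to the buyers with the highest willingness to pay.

-4508

Without the control the market clears where 139 - P = 7P - 21, i.e. P* = 20 and Q* = 119.
The ceiling of 6 is below the equilibrium price 20, so it binds.
At P = 6: Qd = 139 - 6 = 133 and Qs = 7·6 - 21 = 21.
Consumer surplus without the control is ½ · (139 - 20) · 119 = 7080.5.
With the ceiling, 21 units are sold at 6 (assume they go to the highest-value buyers). The demand price at Q = 21 is 118, so CS = ½ · [(139 - 6) + (118 - 6)] · 21 = 2572.5.
Change in consumer surplus = 2572.5 - 7080.5 = -4508.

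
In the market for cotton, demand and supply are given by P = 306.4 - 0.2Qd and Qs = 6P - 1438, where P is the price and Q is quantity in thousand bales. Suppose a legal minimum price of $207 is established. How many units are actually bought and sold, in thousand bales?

Rearranging demand gives Qd = 1532 - 5P. Setting quantity demanded equal to quantity supplied, 1532 - 5P = 6P - 1438, gives P* = 270 and Q* = 182.
The floor of 207 is below the equilibrium price 270, so it is not binding; the market clears at P* = 270, Q* = 182.

182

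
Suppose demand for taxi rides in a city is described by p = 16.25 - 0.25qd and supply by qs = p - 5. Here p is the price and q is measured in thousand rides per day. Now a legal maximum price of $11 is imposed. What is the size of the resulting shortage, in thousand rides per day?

15

Rearranging demand gives qd = 65 - 4p. Without the control the market clears where 65 - 4p = p - 5, i.e. p* = 14 and q* = 9.
Because the ceiling (11) lies below the market-clearing price, it is binding.
At p = 11: qd = 65 - 4·11 = 21 and qs = 11 - 5 = 6.
Shortage = qd - qs = 21 - 6 = 15.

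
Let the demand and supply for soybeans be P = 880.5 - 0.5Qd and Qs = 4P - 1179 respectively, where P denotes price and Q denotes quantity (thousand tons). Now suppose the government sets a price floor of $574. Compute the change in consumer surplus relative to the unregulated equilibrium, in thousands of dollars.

-58548

Rearranging demand gives Qd = 1761 - 2P. In a free market, 1761 - 2P = 4P - 1179 gives the equilibrium P* = 490, Q* = 781.
Since 574 > 490, the floor is binding.
At P = 574: Qd = 1761 - 2·574 = 613 and Qs = 4·574 - 1179 = 1117.
Consumer surplus without the control is ½ · (880.5 - 490) · 781 = 152490.25.
With the floor, consumers buy 613 units at 574, so CS = ½ · (880.5 - 574) · 613 = 93942.25.
Change in consumer surplus = 93942.25 - 152490.25 = -58548.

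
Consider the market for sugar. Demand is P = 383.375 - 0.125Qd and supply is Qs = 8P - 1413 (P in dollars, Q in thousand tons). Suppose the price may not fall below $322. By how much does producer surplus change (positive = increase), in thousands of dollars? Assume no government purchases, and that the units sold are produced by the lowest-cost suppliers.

Rearranging demand gives Qd = 3067 - 8P. Equilibrium: 3067 - 8P = 8P - 1413, so 4480 = 16P and P* = 280, Q* = 827.
Since 322 > 280, the floor is binding.
At P = 322: Qd = 3067 - 8·322 = 491 and Qs = 8·322 - 1413 = 1163.
Producer surplus without the control is ½ · (280 - 176.625) · 827 = 42745.5625.
With the floor, 491 units are sold at 322. The supply price at Q = 491 is 238, so PS = ½ · [(322 - 176.625) + (322 - 238)] · 491 = 56311.5625.
Change in producer surplus = 56311.5625 - 42745.5625 = 13566.

13566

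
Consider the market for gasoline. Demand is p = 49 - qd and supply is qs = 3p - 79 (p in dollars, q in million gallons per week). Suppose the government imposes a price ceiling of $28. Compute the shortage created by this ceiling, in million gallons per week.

Rearranging demand gives qd = 49 - p. Without the control the market clears where 49 - p = 3p - 79, i.e. p* = 32 and q* = 17.
Since 28 < 32, the ceiling is binding.
At p = 28: qd = 49 - 28 = 21 and qs = 3·28 - 79 = 5.
Shortage = qd - qs = 21 - 5 = 16.

16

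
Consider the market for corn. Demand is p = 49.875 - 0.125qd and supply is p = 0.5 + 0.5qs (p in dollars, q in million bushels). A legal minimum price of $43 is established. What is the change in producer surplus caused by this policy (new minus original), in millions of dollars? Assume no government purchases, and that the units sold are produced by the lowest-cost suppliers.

Rearranging demand gives qd = 399 - 8p; rearranging supply gives qs = 2p - 1. In a free market, 399 - 8p = 2p - 1 gives the equilibrium p* = 40, q* = 79.
The floor of 43 is above the equilibrium price 40, so it binds.
At p = 43: qd = 399 - 8·43 = 55 and qs = 2·43 - 1 = 85.
Producer surplus without the control is ½ · (40 - 0.5) · 79 = 1560.25.
With the floor, 55 units are sold at 43. The supply price at q = 55 is 28, so PS = ½ · [(43 - 0.5) + (43 - 28)] · 55 = 1581.25.
Change in producer surplus = 1581.25 - 1560.25 = 21.

21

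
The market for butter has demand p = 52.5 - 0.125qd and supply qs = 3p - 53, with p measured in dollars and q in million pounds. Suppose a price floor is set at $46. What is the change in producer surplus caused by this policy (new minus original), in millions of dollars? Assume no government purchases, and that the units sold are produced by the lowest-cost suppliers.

Rearranging demand gives qd = 420 - 8p. Without the control the market clears where 420 - 8p = 3p - 53, i.e. p* = 43 and q* = 76.
Because the floor (46) lies above the market-clearing price, it is binding.
At p = 46: qd = 420 - 8·46 = 52 and qs = 3·46 - 53 = 85.
Producer surplus without the control is ½ · (43 - 53/3) · 76 = 2888/3.
With the floor, 52 units are sold at 46. The supply price at q = 52 is 35, so PS = ½ · [(46 - 53/3) + (46 - 35)] · 52 = 3068/3.
Change in producer surplus = 3068/3 - 2888/3 = 60.

60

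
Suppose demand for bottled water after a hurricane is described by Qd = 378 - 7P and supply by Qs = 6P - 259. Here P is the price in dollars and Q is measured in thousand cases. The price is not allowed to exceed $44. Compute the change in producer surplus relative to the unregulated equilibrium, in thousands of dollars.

In a free market, 378 - 7P = 6P - 259 gives the equilibrium P* = 49, Q* = 35.
Since 44 < 49, the ceiling is binding.
At P = 44: Qd = 378 - 7·44 = 70 and Qs = 6·44 - 259 = 5.
Producer surplus without the control is ½ · (49 - 259/6) · 35 = 1225/12.
With the ceiling, producers sell 5 units at 44, so PS = ½ · (44 - 259/6) · 5 = 25/12.
Change in producer surplus = 25/12 - 1225/12 = -100.

-100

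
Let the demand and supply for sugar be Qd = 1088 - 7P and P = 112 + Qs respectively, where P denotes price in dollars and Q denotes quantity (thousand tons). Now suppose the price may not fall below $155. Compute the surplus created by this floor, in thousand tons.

Rearranging supply gives Qs = P - 112. In a free market, 1088 - 7P = P - 112 gives the equilibrium P* = 150, Q* = 38.
Since 155 > 150, the floor is binding.
At P = 155: Qd = 1088 - 7·155 = 3 and Qs = 155 - 112 = 43.
Surplus = Qs - Qd = 43 - 3 = 40.

40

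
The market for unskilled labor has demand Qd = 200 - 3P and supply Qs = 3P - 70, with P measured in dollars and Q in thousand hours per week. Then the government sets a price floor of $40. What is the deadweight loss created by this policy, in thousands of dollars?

Without the control the market clears where 200 - 3P = 3P - 70, i.e. P* = 45 and Q* = 65.
Since 40 is below P* = 45, the floor does not bind and the free-market outcome prevails.
Since the control does not bind, no trades are prevented and deadweight loss is zero.

0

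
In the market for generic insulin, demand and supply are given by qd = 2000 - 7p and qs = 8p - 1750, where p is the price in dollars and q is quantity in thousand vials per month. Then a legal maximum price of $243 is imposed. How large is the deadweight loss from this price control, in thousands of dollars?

In a free market, 2000 - 7p = 8p - 1750 gives the equilibrium p* = 250, q* = 250.
Because the ceiling (243) lies below the market-clearing price, it is binding.
At p = 243: qd = 2000 - 7·243 = 299 and qs = 8·243 - 1750 = 194.
Quantity traded falls to 194. At q = 194 the demand price is (2000 - 194)/7 = 258 and the supply price is (1750 + 194)/8 = 243.
Deadweight loss = ½ · (258 - 243) · (250 - 194) = ½ · 15 · 56 = 420.

420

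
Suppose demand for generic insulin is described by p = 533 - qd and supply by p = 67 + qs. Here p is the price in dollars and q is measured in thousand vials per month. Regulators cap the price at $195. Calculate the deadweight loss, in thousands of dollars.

Rearranging demand gives qd = 533 - p; rearranging supply gives qs = p - 67. In a free market, 533 - p = p - 67 gives the equilibrium p* = 300, q* = 233.
Since 195 < 300, the ceiling is binding.
At p = 195: qd = 533 - 195 = 338 and qs = 195 - 67 = 128.
Quantity traded falls to 128. At q = 128 the demand price is 533 - 128 = 405 and the supply price is 67 + 128 = 195.
Deadweight loss = ½ · (405 - 195) · (233 - 128) = ½ · 210 · 105 = 11025.

11025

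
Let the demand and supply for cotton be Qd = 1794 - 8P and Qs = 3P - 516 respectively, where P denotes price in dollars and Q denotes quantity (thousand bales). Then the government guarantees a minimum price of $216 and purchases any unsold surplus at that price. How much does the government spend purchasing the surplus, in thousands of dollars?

14256

Equilibrium: 1794 - 8P = 3P - 516, so 2310 = 11P and P* = 210, Q* = 114.
Since 216 > 210, the floor is binding.
At P = 216: Qd = 1794 - 8·216 = 66 and Qs = 3·216 - 516 = 132.
Surplus = Qs - Qd = 66.
Government expenditure = surplus × support price = 66 × 216 = 14256.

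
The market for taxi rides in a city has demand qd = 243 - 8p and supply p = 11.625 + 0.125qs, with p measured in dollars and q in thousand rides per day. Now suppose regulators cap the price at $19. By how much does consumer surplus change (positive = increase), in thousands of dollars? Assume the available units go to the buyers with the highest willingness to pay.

102

Rearranging supply gives qs = 8p - 93. In a free market, 243 - 8p = 8p - 93 gives the equilibrium p* = 21, q* = 75.
The ceiling of 19 is below the equilibrium price 21, so it binds.
At p = 19: qd = 243 - 8·19 = 91 and qs = 8·19 - 93 = 59.
Consumer surplus without the control is ½ · (30.375 - 21) · 75 = 351.5625.
With the ceiling, 59 units are sold at 19 (assume they go to the highest-value buyers). The demand price at q = 59 is 23, so CS = ½ · [(30.375 - 19) + (23 - 19)] · 59 = 453.5625.
Change in consumer surplus = 453.5625 - 351.5625 = 102.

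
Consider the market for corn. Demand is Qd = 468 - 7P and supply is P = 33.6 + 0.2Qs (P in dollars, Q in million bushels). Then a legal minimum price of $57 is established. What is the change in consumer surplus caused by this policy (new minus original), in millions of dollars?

-332

Rearranging supply gives Qs = 5P - 168. In a free market, 468 - 7P = 5P - 168 gives the equilibrium P* = 53, Q* = 97.
Because the floor (57) lies above the market-clearing price, it is binding.
At P = 57: Qd = 468 - 7·57 = 69 and Qs = 5·57 - 168 = 117.
Consumer surplus without the control is ½ · (468/7 - 53) · 97 = 9409/14.
With the floor, consumers buy 69 units at 57, so CS = ½ · (468/7 - 57) · 69 = 4761/14.
Change in consumer surplus = 4761/14 - 9409/14 = -332.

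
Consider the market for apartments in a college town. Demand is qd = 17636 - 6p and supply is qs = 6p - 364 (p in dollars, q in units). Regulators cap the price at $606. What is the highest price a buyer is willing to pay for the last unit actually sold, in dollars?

2394

Equilibrium: 17636 - 6p = 6p - 364, so 18000 = 12p and p* = 1500, q* = 8636.
Because the ceiling (606) lies below the market-clearing price, it is binding.
At p = 606: qd = 17636 - 6·606 = 14000 and qs = 6·606 - 364 = 3272.
Only 3272 units reach the market. On the demand curve, the marginal buyer's willingness to pay at q = 3272 is (17636 - 3272)/6 = 2394.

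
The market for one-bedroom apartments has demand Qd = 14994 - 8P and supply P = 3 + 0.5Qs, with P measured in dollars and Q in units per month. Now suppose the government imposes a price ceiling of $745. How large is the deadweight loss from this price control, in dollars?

Rearranging supply gives Qs = 2P - 6. Without the control the market clears where 14994 - 8P = 2P - 6, i.e. P* = 1500 and Q* = 2994.
Because the ceiling (745) lies below the market-clearing price, it is binding.
At P = 745: Qd = 14994 - 8·745 = 9034 and Qs = 2·745 - 6 = 1484.
Quantity traded falls to 1484. At Q = 1484 the demand price is (14994 - 1484)/8 = 1688.75 and the supply price is (6 + 1484)/2 = 745.
Deadweight loss = ½ · (1688.75 - 745) · (2994 - 1484) = ½ · 943.75 · 1510 = 712531.25.

712531.25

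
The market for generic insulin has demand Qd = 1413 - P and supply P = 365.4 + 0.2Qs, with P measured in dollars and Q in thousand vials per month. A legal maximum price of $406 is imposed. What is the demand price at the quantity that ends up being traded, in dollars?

1210

Rearranging supply gives Qs = 5P - 1827. Equilibrium: 1413 - P = 5P - 1827, so 3240 = 6P and P* = 540, Q* = 873.
Because the ceiling (406) lies below the market-clearing price, it is binding.
At P = 406: Qd = 1413 - 406 = 1007 and Qs = 5·406 - 1827 = 203.
Only 203 units reach the market. On the demand curve, the marginal buyer's willingness to pay at Q = 203 is (1413 - 203) = 1210.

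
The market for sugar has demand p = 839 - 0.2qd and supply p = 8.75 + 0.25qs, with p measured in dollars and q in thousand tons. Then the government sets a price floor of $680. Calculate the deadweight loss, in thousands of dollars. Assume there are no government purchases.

248062.5

Rearranging demand gives qd = 4195 - 5p; rearranging supply gives qs = 4p - 35. Equilibrium: 4195 - 5p = 4p - 35, so 4230 = 9p and p* = 470, q* = 1845.
Because the floor (680) lies above the market-clearing price, it is binding.
At p = 680: qd = 4195 - 5·680 = 795 and qs = 4·680 - 35 = 2685.
Quantity traded falls to 795. At q = 795 the demand price is (4195 - 795)/5 = 680 and the supply price is (35 + 795)/4 = 207.5.
Deadweight loss = ½ · (680 - 207.5) · (1845 - 795) = ½ · 472.5 · 1050 = 248062.5.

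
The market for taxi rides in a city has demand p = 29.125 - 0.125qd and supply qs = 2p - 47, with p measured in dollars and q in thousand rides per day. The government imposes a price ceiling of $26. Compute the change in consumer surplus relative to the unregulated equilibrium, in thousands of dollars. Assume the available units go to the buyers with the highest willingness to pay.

Rearranging demand gives qd = 233 - 8p. Equilibrium: 233 - 8p = 2p - 47, so 280 = 10p and p* = 28, q* = 9.
Since 26 < 28, the ceiling is binding.
At p = 26: qd = 233 - 8·26 = 25 and qs = 2·26 - 47 = 5.
Consumer surplus without the control is ½ · (29.125 - 28) · 9 = 5.0625.
With the ceiling, 5 units are sold at 26 (assume they go to the highest-value buyers). The demand price at q = 5 is 28.5, so CS = ½ · [(29.125 - 26) + (28.5 - 26)] · 5 = 14.0625.
Change in consumer surplus = 14.0625 - 5.0625 = 9.

9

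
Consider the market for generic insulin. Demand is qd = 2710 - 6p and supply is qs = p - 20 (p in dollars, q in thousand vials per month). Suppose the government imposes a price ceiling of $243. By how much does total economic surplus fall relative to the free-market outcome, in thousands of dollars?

12605.25

In a free market, 2710 - 6p = p - 20 gives the equilibrium p* = 390, q* = 370.
Since 243 < 390, the ceiling is binding.
At p = 243: qd = 2710 - 6·243 = 1252 and qs = 243 - 20 = 223.
Quantity traded falls to 223. At q = 223 the demand price is (2710 - 223)/6 = 414.5 and the supply price is 20 + 223 = 243.
Deadweight loss = ½ · (414.5 - 243) · (370 - 223) = ½ · 171.5 · 147 = 12605.25.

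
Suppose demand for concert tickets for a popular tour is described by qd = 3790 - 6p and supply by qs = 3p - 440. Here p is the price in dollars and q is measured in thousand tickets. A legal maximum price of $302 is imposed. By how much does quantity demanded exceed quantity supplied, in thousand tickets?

1512

In a free market, 3790 - 6p = 3p - 440 gives the equilibrium p* = 470, q* = 970.
Since 302 < 470, the ceiling is binding.
At p = 302: qd = 3790 - 6·302 = 1978 and qs = 3·302 - 440 = 466.
Shortage = qd - qs = 1978 - 466 = 1512.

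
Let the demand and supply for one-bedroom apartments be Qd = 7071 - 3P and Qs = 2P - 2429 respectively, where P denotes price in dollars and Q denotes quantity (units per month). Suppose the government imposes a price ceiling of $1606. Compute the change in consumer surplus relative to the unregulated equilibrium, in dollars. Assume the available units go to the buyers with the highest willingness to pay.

In a free market, 7071 - 3P = 2P - 2429 gives the equilibrium P* = 1900, Q* = 1371.
Since 1606 < 1900, the ceiling is binding.
At P = 1606: Qd = 7071 - 3·1606 = 2253 and Qs = 2·1606 - 2429 = 783.
Consumer surplus without the control is ½ · (2357 - 1900) · 1371 = 313273.5.
With the ceiling, 783 units are sold at 1606 (assume they go to the highest-value buyers). The demand price at Q = 783 is 2096, so CS = ½ · [(2357 - 1606) + (2096 - 1606)] · 783 = 485851.5.
Change in consumer surplus = 485851.5 - 313273.5 = 172578.

172578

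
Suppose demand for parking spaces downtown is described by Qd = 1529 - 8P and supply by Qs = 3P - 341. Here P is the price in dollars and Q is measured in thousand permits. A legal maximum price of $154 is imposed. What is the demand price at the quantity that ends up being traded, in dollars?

176

Without the control the market clears where 1529 - 8P = 3P - 341, i.e. P* = 170 and Q* = 169.
Since 154 < 170, the ceiling is binding.
At P = 154: Qd = 1529 - 8·154 = 297 and Qs = 3·154 - 341 = 121.
Only 121 units reach the market. On the demand curve, the marginal buyer's willingness to pay at Q = 121 is (1529 - 121)/8 = 176.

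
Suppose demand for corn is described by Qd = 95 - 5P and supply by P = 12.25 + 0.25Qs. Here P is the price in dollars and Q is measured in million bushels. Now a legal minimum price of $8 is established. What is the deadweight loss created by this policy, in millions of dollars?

0

Rearranging supply gives Qs = 4P - 49. In a free market, 95 - 5P = 4P - 49 gives the equilibrium P* = 16, Q* = 15.
The floor of 8 is below the equilibrium price 16, so it is not binding; the market clears at P* = 16, Q* = 15.
Since the control does not bind, no trades are prevented and deadweight loss is zero.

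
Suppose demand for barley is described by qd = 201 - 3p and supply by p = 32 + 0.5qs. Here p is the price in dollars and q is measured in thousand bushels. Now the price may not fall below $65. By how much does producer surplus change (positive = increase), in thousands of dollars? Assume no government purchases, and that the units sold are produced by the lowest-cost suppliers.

-252

Rearranging supply gives qs = 2p - 64. Without the control the market clears where 201 - 3p = 2p - 64, i.e. p* = 53 and q* = 42.
Because the floor (65) lies above the market-clearing price, it is binding.
At p = 65: qd = 201 - 3·65 = 6 and qs = 2·65 - 64 = 66.
Producer surplus without the control is ½ · (53 - 32) · 42 = 441.
With the floor, 6 units are sold at 65. The supply price at q = 6 is 35, so PS = ½ · [(65 - 32) + (65 - 35)] · 6 = 189.
Change in producer surplus = 189 - 441 = -252.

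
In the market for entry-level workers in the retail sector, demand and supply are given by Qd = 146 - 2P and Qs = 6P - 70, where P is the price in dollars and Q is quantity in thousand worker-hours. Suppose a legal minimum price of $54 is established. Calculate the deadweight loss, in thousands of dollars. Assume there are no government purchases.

972

Setting quantity demanded equal to quantity supplied, 146 - 2P = 6P - 70, gives P* = 27 and Q* = 92.
The floor of 54 is above the equilibrium price 27, so it binds.
At P = 54: Qd = 146 - 2·54 = 38 and Qs = 6·54 - 70 = 254.
Quantity traded falls to 38. At Q = 38 the demand price is (146 - 38)/2 = 54 and the supply price is (70 + 38)/6 = 18.
Deadweight loss = ½ · (54 - 18) · (92 - 38) = ½ · 36 · 54 = 972.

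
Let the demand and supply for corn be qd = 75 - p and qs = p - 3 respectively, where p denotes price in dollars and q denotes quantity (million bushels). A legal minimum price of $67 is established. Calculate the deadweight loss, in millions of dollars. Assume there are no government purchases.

Equilibrium: 75 - p = p - 3, so 78 = 2p and p* = 39, q* = 36.
Since 67 > 39, the floor is binding.
At p = 67: qd = 75 - 67 = 8 and qs = 67 - 3 = 64.
Quantity traded falls to 8. At q = 8 the demand price is 75 - 8 = 67 and the supply price is 3 + 8 = 11.
Deadweight loss = ½ · (67 - 11) · (36 - 8) = ½ · 56 · 28 = 784.

784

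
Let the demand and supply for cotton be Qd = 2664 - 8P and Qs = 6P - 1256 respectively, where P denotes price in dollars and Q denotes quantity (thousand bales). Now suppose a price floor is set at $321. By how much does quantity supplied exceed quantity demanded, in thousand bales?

574

Equilibrium: 2664 - 8P = 6P - 1256, so 3920 = 14P and P* = 280, Q* = 424.
Because the floor (321) lies above the market-clearing price, it is binding.
At P = 321: Qd = 2664 - 8·321 = 96 and Qs = 6·321 - 1256 = 670.
Surplus = Qs - Qd = 670 - 96 = 574.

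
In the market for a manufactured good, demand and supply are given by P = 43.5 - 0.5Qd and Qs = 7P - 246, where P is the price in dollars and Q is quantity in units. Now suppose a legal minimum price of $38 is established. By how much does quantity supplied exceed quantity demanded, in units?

Rearranging demand gives Qd = 87 - 2P. In a free market, 87 - 2P = 7P - 246 gives the equilibrium P* = 37, Q* = 13.
Because the floor (38) lies above the market-clearing price, it is binding.
At P = 38: Qd = 87 - 2·38 = 11 and Qs = 7·38 - 246 = 20.
Surplus = Qs - Qd = 20 - 11 = 9.

9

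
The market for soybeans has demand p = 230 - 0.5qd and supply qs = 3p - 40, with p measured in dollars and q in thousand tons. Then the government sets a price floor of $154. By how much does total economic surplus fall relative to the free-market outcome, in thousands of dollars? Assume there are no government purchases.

4860

Rearranging demand gives qd = 460 - 2p. Equilibrium: 460 - 2p = 3p - 40, so 500 = 5p and p* = 100, q* = 260.
Since 154 > 100, the floor is binding.
At p = 154: qd = 460 - 2·154 = 152 and qs = 3·154 - 40 = 422.
Quantity traded falls to 152. At q = 152 the demand price is (460 - 152)/2 = 154 and the supply price is (40 + 152)/3 = 64.
Deadweight loss = ½ · (154 - 64) · (260 - 152) = ½ · 90 · 108 = 4860.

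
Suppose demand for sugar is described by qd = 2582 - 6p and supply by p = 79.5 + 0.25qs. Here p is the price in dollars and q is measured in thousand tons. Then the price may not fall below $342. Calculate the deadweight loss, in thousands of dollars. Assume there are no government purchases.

Rearranging supply gives qs = 4p - 318. Without the control the market clears where 2582 - 6p = 4p - 318, i.e. p* = 290 and q* = 842.
Because the floor (342) lies above the market-clearing price, it is binding.
At p = 342: qd = 2582 - 6·342 = 530 and qs = 4·342 - 318 = 1050.
Quantity traded falls to 530. At q = 530 the demand price is (2582 - 530)/6 = 342 and the supply price is (318 + 530)/4 = 212.
Deadweight loss = ½ · (342 - 212) · (842 - 530) = ½ · 130 · 312 = 20280.

20280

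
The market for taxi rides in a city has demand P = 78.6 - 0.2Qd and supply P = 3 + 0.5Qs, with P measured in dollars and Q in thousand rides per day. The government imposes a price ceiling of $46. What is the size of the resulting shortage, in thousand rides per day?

77

Rearranging demand gives Qd = 393 - 5P; rearranging supply gives Qs = 2P - 6. Without the control the market clears where 393 - 5P = 2P - 6, i.e. P* = 57 and Q* = 108.
Since 46 < 57, the ceiling is binding.
At P = 46: Qd = 393 - 5·46 = 163 and Qs = 2·46 - 6 = 86.
Shortage = Qd - Qs = 163 - 86 = 77.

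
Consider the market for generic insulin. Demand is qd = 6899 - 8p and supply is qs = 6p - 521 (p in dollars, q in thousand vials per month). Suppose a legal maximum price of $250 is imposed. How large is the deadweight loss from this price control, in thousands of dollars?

411600

Setting quantity demanded equal to quantity supplied, 6899 - 8p = 6p - 521, gives p* = 530 and q* = 2659.
Because the ceiling (250) lies below the market-clearing price, it is binding.
At p = 250: qd = 6899 - 8·250 = 4899 and qs = 6·250 - 521 = 979.
Quantity traded falls to 979. At q = 979 the demand price is (6899 - 979)/8 = 740 and the supply price is (521 + 979)/6 = 250.
Deadweight loss = ½ · (740 - 250) · (2659 - 979) = ½ · 490 · 1680 = 411600.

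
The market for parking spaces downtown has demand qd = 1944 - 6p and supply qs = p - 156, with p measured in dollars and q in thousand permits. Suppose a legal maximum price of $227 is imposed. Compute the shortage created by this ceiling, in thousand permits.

511

Without the control the market clears where 1944 - 6p = p - 156, i.e. p* = 300 and q* = 144.
Because the ceiling (227) lies below the market-clearing price, it is binding.
At p = 227: qd = 1944 - 6·227 = 582 and qs = 227 - 156 = 71.
Shortage = qd - qs = 582 - 71 = 511.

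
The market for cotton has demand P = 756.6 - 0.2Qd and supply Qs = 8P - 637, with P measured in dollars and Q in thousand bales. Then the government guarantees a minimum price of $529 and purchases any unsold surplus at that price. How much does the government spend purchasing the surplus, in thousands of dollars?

1299753

Rearranging demand gives Qd = 3783 - 5P. In a free market, 3783 - 5P = 8P - 637 gives the equilibrium P* = 340, Q* = 2083.
Because the floor (529) lies above the market-clearing price, it is binding.
At P = 529: Qd = 3783 - 5·529 = 1138 and Qs = 8·529 - 637 = 3595.
Surplus = Qs - Qd = 2457.
Government expenditure = surplus × support price = 2457 × 529 = 1299753.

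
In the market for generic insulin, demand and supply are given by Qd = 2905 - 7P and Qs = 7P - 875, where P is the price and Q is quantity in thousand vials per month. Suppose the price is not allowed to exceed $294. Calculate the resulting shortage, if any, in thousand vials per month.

0

Without the control the market clears where 2905 - 7P = 7P - 875, i.e. P* = 270 and Q* = 1015.
The ceiling of 294 is above the equilibrium price 270, so it is not binding; the market clears at P* = 270, Q* = 1015.
Since the control does not bind, there is no shortage.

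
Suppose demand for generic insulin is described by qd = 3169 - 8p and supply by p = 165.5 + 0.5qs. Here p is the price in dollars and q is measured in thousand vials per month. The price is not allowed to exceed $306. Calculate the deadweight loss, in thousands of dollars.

2420

Rearranging supply gives qs = 2p - 331. Setting quantity demanded equal to quantity supplied, 3169 - 8p = 2p - 331, gives p* = 350 and q* = 369.
Since 306 < 350, the ceiling is binding.
At p = 306: qd = 3169 - 8·306 = 721 and qs = 2·306 - 331 = 281.
Quantity traded falls to 281. At q = 281 the demand price is (3169 - 281)/8 = 361 and the supply price is (331 + 281)/2 = 306.
Deadweight loss = ½ · (361 - 306) · (369 - 281) = ½ · 55 · 88 = 2420.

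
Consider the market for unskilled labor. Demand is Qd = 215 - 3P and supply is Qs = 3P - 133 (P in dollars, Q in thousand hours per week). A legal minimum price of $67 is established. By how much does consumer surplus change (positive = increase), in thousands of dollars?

-247.5

Setting quantity demanded equal to quantity supplied, 215 - 3P = 3P - 133, gives P* = 58 and Q* = 41.
Since 67 > 58, the floor is binding.
At P = 67: Qd = 215 - 3·67 = 14 and Qs = 3·67 - 133 = 68.
Consumer surplus without the control is ½ · (215/3 - 58) · 41 = 1681/6.
With the floor, consumers buy 14 units at 67, so CS = ½ · (215/3 - 67) · 14 = 98/3.
Change in consumer surplus = 98/3 - 1681/6 = -247.5.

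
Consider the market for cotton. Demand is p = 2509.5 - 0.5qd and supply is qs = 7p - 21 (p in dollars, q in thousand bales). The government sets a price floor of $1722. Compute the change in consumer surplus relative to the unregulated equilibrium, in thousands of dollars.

Rearranging demand gives qd = 5019 - 2p. In a free market, 5019 - 2p = 7p - 21 gives the equilibrium p* = 560, q* = 3899.
The floor of 1722 is above the equilibrium price 560, so it binds.
At p = 1722: qd = 5019 - 2·1722 = 1575 and qs = 7·1722 - 21 = 12033.
Consumer surplus without the control is ½ · (2509.5 - 560) · 3899 = 3800550.25.
With the floor, consumers buy 1575 units at 1722, so CS = ½ · (2509.5 - 1722) · 1575 = 620156.25.
Change in consumer surplus = 620156.25 - 3800550.25 = -3180394.

-3180394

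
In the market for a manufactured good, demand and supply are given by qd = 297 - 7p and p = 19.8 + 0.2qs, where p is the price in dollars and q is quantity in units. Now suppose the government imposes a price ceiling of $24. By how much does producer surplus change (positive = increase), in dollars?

Rearranging supply gives qs = 5p - 99. Without the control the market clears where 297 - 7p = 5p - 99, i.e. p* = 33 and q* = 66.
The ceiling of 24 is below the equilibrium price 33, so it binds.
At p = 24: qd = 297 - 7·24 = 129 and qs = 5·24 - 99 = 21.
Producer surplus without the control is ½ · (33 - 19.8) · 66 = 435.6.
With the ceiling, producers sell 21 units at 24, so PS = ½ · (24 - 19.8) · 21 = 44.1.
Change in producer surplus = 44.1 - 435.6 = -391.5.

-391.5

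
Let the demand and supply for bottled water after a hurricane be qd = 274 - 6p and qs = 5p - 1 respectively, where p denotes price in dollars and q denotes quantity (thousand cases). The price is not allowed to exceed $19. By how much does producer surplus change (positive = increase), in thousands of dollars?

-654

Without the control the market clears where 274 - 6p = 5p - 1, i.e. p* = 25 and q* = 124.
The ceiling of 19 is below the equilibrium price 25, so it binds.
At p = 19: qd = 274 - 6·19 = 160 and qs = 5·19 - 1 = 94.
Producer surplus without the control is ½ · (25 - 0.2) · 124 = 1537.6.
With the ceiling, producers sell 94 units at 19, so PS = ½ · (19 - 0.2) · 94 = 883.6.
Change in producer surplus = 883.6 - 1537.6 = -654.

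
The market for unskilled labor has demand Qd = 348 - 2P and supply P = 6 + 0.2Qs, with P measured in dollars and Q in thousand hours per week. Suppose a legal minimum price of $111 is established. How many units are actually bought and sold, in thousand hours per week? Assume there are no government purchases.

Rearranging supply gives Qs = 5P - 30. Without the control the market clears where 348 - 2P = 5P - 30, i.e. P* = 54 and Q* = 240.
The floor of 111 is above the equilibrium price 54, so it binds.
At P = 111: Qd = 348 - 2·111 = 126 and Qs = 5·111 - 30 = 525.
The quantity actually transacted is the short side, demand: 126.

126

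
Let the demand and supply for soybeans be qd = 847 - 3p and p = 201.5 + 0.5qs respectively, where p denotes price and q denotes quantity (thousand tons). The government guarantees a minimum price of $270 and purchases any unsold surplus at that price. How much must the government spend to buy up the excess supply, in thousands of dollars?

27000

Rearranging supply gives qs = 2p - 403. Without the control the market clears where 847 - 3p = 2p - 403, i.e. p* = 250 and q* = 97.
Since 270 > 250, the floor is binding.
At p = 270: qd = 847 - 3·270 = 37 and qs = 2·270 - 403 = 137.
Surplus = qs - qd = 100.
Government expenditure = surplus × support price = 100 × 270 = 27000.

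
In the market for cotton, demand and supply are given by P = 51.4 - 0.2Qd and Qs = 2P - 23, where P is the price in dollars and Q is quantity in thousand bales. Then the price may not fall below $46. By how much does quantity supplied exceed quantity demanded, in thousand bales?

Rearranging demand gives Qd = 257 - 5P. Without the control the market clears where 257 - 5P = 2P - 23, i.e. P* = 40 and Q* = 57.
The floor of 46 is above the equilibrium price 40, so it binds.
At P = 46: Qd = 257 - 5·46 = 27 and Qs = 2·46 - 23 = 69.
Surplus = Qs - Qd = 69 - 27 = 42.

42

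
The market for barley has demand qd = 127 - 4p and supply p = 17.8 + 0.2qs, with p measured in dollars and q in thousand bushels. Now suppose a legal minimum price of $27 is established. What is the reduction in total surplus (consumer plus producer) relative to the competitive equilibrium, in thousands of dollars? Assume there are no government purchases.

Rearranging supply gives qs = 5p - 89. Setting quantity demanded equal to quantity supplied, 127 - 4p = 5p - 89, gives p* = 24 and q* = 31.
Since 27 > 24, the floor is binding.
At p = 27: qd = 127 - 4·27 = 19 and qs = 5·27 - 89 = 46.
Quantity traded falls to 19. At q = 19 the demand price is (127 - 19)/4 = 27 and the supply price is (89 + 19)/5 = 21.6.
Deadweight loss = ½ · (27 - 21.6) · (31 - 19) = ½ · 5.4 · 12 = 32.4.

32.4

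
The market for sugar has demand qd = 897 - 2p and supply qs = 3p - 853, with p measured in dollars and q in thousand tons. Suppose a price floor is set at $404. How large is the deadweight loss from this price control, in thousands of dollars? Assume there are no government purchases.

In a free market, 897 - 2p = 3p - 853 gives the equilibrium p* = 350, q* = 197.
Because the floor (404) lies above the market-clearing price, it is binding.
At p = 404: qd = 897 - 2·404 = 89 and qs = 3·404 - 853 = 359.
Quantity traded falls to 89. At q = 89 the demand price is (897 - 89)/2 = 404 and the supply price is (853 + 89)/3 = 314.
Deadweight loss = ½ · (404 - 314) · (197 - 89) = ½ · 90 · 108 = 4860.

4860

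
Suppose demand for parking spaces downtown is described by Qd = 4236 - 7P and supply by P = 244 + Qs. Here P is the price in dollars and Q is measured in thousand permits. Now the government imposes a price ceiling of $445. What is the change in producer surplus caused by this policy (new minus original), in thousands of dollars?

Rearranging supply gives Qs = P - 244. In a free market, 4236 - 7P = P - 244 gives the equilibrium P* = 560, Q* = 316.
Since 445 < 560, the ceiling is binding.
At P = 445: Qd = 4236 - 7·445 = 1121 and Qs = 445 - 244 = 201.
Producer surplus without the control is ½ · (560 - 244) · 316 = 49928.
With the ceiling, producers sell 201 units at 445, so PS = ½ · (445 - 244) · 201 = 20200.5.
Change in producer surplus = 20200.5 - 49928 = -29727.5.

-29727.5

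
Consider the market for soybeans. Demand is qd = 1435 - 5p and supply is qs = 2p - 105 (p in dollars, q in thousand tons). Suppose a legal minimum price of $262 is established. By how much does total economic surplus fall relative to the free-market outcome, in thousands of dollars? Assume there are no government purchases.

Equilibrium: 1435 - 5p = 2p - 105, so 1540 = 7p and p* = 220, q* = 335.
The floor of 262 is above the equilibrium price 220, so it binds.
At p = 262: qd = 1435 - 5·262 = 125 and qs = 2·262 - 105 = 419.
Quantity traded falls to 125. At q = 125 the demand price is (1435 - 125)/5 = 262 and the supply price is (105 + 125)/2 = 115.
Deadweight loss = ½ · (262 - 115) · (335 - 125) = ½ · 147 · 210 = 15435.

15435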